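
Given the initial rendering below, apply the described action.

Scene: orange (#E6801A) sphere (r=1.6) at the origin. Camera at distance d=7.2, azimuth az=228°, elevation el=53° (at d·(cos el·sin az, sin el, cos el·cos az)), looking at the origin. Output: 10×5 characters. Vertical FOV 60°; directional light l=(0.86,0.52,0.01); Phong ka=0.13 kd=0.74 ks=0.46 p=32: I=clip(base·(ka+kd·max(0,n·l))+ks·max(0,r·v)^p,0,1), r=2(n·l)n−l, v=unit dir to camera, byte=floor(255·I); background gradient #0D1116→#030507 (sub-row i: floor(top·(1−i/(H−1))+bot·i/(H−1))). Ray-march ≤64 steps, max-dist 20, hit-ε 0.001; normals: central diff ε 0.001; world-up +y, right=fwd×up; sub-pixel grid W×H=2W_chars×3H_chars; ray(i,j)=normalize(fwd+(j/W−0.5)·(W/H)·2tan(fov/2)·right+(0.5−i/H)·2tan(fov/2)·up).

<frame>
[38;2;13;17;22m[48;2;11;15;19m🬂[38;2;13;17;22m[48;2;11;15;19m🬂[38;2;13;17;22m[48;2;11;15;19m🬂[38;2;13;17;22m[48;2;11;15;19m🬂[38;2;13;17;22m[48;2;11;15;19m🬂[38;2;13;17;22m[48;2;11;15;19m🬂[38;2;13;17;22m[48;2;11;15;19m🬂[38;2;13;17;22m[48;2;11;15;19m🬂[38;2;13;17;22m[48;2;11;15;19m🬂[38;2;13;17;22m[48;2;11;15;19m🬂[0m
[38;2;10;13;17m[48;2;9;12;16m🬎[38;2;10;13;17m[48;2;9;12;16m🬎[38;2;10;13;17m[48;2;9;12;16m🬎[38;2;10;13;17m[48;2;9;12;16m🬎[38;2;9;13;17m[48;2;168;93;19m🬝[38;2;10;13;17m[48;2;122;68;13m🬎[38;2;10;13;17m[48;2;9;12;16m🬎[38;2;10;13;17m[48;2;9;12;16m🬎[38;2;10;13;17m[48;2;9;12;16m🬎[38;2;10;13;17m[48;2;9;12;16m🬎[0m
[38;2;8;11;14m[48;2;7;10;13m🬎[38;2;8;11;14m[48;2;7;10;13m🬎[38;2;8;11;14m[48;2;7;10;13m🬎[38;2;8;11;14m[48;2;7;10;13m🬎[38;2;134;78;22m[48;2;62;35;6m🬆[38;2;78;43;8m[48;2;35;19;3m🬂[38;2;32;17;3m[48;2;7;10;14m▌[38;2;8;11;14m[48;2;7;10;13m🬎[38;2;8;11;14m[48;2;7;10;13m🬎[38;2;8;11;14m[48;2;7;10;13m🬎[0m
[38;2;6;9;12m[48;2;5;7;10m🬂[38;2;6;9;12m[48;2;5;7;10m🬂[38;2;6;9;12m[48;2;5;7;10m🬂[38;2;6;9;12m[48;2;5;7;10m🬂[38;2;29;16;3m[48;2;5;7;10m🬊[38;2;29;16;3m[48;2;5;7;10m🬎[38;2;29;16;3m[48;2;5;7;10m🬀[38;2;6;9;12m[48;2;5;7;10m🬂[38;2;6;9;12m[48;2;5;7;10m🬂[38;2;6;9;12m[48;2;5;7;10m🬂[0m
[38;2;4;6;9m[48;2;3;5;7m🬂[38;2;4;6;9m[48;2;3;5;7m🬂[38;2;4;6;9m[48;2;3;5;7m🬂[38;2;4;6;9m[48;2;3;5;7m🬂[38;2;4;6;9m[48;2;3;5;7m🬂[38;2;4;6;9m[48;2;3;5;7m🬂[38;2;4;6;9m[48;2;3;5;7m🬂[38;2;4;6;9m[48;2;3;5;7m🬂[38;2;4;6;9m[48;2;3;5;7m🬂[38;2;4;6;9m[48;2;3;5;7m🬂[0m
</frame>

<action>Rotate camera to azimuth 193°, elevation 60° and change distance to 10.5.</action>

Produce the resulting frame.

<frame>
[38;2;13;17;22m[48;2;11;15;19m🬂[38;2;13;17;22m[48;2;11;15;19m🬂[38;2;13;17;22m[48;2;11;15;19m🬂[38;2;13;17;22m[48;2;11;15;19m🬂[38;2;13;17;22m[48;2;11;15;19m🬂[38;2;13;17;22m[48;2;11;15;19m🬂[38;2;13;17;22m[48;2;11;15;19m🬂[38;2;13;17;22m[48;2;11;15;19m🬂[38;2;13;17;22m[48;2;11;15;19m🬂[38;2;13;17;22m[48;2;11;15;19m🬂[0m
[38;2;10;13;17m[48;2;9;12;16m🬎[38;2;10;13;17m[48;2;9;12;16m🬎[38;2;10;13;17m[48;2;9;12;16m🬎[38;2;10;13;17m[48;2;9;12;16m🬎[38;2;10;13;17m[48;2;9;12;16m🬎[38;2;10;13;17m[48;2;9;12;16m🬎[38;2;10;13;17m[48;2;9;12;16m🬎[38;2;10;13;17m[48;2;9;12;16m🬎[38;2;10;13;17m[48;2;9;12;16m🬎[38;2;10;13;17m[48;2;9;12;16m🬎[0m
[38;2;8;11;14m[48;2;7;10;13m🬎[38;2;8;11;14m[48;2;7;10;13m🬎[38;2;8;11;14m[48;2;7;10;13m🬎[38;2;8;11;14m[48;2;7;10;13m🬎[38;2;217;151;76m[48;2;37;25;14m🬉[38;2;113;62;12m[48;2;45;25;5m🬄[38;2;8;11;14m[48;2;7;10;13m🬎[38;2;8;11;14m[48;2;7;10;13m🬎[38;2;8;11;14m[48;2;7;10;13m🬎[38;2;8;11;14m[48;2;7;10;13m🬎[0m
[38;2;6;9;12m[48;2;5;7;10m🬂[38;2;6;9;12m[48;2;5;7;10m🬂[38;2;6;9;12m[48;2;5;7;10m🬂[38;2;6;9;12m[48;2;5;7;10m🬂[38;2;76;42;8m[48;2;5;7;10m🬁[38;2;29;16;3m[48;2;5;7;10m🬂[38;2;6;9;12m[48;2;5;7;10m🬂[38;2;6;9;12m[48;2;5;7;10m🬂[38;2;6;9;12m[48;2;5;7;10m🬂[38;2;6;9;12m[48;2;5;7;10m🬂[0m
[38;2;4;6;9m[48;2;3;5;7m🬂[38;2;4;6;9m[48;2;3;5;7m🬂[38;2;4;6;9m[48;2;3;5;7m🬂[38;2;4;6;9m[48;2;3;5;7m🬂[38;2;4;6;9m[48;2;3;5;7m🬂[38;2;4;6;9m[48;2;3;5;7m🬂[38;2;4;6;9m[48;2;3;5;7m🬂[38;2;4;6;9m[48;2;3;5;7m🬂[38;2;4;6;9m[48;2;3;5;7m🬂[38;2;4;6;9m[48;2;3;5;7m🬂[0m
</frame>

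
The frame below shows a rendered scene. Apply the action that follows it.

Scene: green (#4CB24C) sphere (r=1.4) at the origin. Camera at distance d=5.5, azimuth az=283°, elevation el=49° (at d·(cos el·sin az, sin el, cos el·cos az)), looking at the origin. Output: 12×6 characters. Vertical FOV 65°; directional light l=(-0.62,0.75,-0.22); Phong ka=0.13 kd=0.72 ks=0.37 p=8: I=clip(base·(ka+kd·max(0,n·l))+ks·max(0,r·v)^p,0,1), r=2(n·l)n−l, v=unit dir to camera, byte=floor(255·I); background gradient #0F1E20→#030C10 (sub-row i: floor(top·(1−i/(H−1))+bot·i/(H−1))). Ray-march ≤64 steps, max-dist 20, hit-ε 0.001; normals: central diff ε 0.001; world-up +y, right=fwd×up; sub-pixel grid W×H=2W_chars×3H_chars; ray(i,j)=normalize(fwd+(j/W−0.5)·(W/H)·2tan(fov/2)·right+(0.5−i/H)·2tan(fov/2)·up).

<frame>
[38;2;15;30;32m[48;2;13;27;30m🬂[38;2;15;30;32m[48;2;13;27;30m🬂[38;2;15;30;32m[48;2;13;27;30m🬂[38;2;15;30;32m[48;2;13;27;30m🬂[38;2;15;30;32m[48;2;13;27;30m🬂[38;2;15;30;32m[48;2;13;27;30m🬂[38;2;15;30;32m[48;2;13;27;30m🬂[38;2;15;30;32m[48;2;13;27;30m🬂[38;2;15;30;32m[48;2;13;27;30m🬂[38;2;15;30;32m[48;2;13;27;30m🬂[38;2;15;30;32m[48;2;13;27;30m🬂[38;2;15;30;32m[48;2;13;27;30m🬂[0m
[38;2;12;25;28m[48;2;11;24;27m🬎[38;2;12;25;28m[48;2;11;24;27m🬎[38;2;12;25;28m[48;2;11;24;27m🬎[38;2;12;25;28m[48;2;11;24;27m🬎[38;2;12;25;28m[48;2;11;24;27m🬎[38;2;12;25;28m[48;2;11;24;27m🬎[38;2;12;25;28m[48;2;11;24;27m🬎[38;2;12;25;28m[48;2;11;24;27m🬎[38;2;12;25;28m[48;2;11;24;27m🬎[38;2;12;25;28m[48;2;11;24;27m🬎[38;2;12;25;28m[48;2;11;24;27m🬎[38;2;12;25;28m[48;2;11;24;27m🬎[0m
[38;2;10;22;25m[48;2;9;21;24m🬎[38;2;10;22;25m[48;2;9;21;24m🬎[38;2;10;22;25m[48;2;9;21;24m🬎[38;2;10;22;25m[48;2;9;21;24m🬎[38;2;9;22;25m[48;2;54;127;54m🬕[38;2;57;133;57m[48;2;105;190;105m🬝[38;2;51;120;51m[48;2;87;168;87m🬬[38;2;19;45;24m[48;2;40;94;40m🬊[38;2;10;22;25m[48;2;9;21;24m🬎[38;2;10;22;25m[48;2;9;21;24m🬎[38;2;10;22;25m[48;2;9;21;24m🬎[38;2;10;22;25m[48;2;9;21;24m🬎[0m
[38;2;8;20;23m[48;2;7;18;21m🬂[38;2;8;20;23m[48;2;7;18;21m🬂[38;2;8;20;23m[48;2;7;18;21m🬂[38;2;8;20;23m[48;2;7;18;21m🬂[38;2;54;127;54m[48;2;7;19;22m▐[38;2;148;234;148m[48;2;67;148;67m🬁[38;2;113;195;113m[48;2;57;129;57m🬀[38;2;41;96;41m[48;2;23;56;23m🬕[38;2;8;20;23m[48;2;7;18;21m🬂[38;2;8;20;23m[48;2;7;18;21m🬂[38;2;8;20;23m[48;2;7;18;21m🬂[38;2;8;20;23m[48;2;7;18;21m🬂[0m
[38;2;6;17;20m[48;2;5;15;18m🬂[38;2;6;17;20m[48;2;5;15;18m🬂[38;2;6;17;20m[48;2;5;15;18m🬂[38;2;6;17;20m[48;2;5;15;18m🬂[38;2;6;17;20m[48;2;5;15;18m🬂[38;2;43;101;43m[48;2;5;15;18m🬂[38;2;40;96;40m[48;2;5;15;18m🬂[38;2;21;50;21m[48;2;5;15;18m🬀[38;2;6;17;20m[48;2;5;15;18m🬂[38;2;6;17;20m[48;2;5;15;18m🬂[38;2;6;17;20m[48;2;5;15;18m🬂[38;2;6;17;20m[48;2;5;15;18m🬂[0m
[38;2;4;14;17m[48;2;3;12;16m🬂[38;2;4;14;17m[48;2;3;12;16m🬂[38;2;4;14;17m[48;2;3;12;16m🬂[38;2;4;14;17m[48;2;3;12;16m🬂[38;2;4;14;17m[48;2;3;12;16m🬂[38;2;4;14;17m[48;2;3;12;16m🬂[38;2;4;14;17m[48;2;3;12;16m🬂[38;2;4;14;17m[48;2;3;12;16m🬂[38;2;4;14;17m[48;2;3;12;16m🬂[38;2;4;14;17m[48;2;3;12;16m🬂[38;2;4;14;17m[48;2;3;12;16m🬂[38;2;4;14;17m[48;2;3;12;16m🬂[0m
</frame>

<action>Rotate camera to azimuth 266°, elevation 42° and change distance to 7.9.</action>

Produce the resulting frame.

<frame>
[38;2;15;30;32m[48;2;13;27;30m🬂[38;2;15;30;32m[48;2;13;27;30m🬂[38;2;15;30;32m[48;2;13;27;30m🬂[38;2;15;30;32m[48;2;13;27;30m🬂[38;2;15;30;32m[48;2;13;27;30m🬂[38;2;15;30;32m[48;2;13;27;30m🬂[38;2;15;30;32m[48;2;13;27;30m🬂[38;2;15;30;32m[48;2;13;27;30m🬂[38;2;15;30;32m[48;2;13;27;30m🬂[38;2;15;30;32m[48;2;13;27;30m🬂[38;2;15;30;32m[48;2;13;27;30m🬂[38;2;15;30;32m[48;2;13;27;30m🬂[0m
[38;2;12;25;28m[48;2;11;24;27m🬎[38;2;12;25;28m[48;2;11;24;27m🬎[38;2;12;25;28m[48;2;11;24;27m🬎[38;2;12;25;28m[48;2;11;24;27m🬎[38;2;12;25;28m[48;2;11;24;27m🬎[38;2;12;25;28m[48;2;11;24;27m🬎[38;2;12;25;28m[48;2;11;24;27m🬎[38;2;12;25;28m[48;2;11;24;27m🬎[38;2;12;25;28m[48;2;11;24;27m🬎[38;2;12;25;28m[48;2;11;24;27m🬎[38;2;12;25;28m[48;2;11;24;27m🬎[38;2;12;25;28m[48;2;11;24;27m🬎[0m
[38;2;10;22;25m[48;2;9;21;24m🬎[38;2;10;22;25m[48;2;9;21;24m🬎[38;2;10;22;25m[48;2;9;21;24m🬎[38;2;10;22;25m[48;2;9;21;24m🬎[38;2;10;22;25m[48;2;9;21;24m🬎[38;2;10;22;25m[48;2;55;128;55m🬆[38;2;10;23;26m[48;2;57;129;57m🬂[38;2;37;88;37m[48;2;9;22;25m🬏[38;2;10;22;25m[48;2;9;21;24m🬎[38;2;10;22;25m[48;2;9;21;24m🬎[38;2;10;22;25m[48;2;9;21;24m🬎[38;2;10;22;25m[48;2;9;21;24m🬎[0m
[38;2;8;20;23m[48;2;7;18;21m🬂[38;2;8;20;23m[48;2;7;18;21m🬂[38;2;8;20;23m[48;2;7;18;21m🬂[38;2;8;20;23m[48;2;7;18;21m🬂[38;2;8;20;23m[48;2;7;18;21m🬂[38;2;60;135;60m[48;2;23;56;30m🬎[38;2;138;223;138m[48;2;48;113;48m🬀[38;2;36;86;36m[48;2;7;18;21m🬄[38;2;8;20;23m[48;2;7;18;21m🬂[38;2;8;20;23m[48;2;7;18;21m🬂[38;2;8;20;23m[48;2;7;18;21m🬂[38;2;8;20;23m[48;2;7;18;21m🬂[0m
[38;2;6;17;20m[48;2;5;15;18m🬂[38;2;6;17;20m[48;2;5;15;18m🬂[38;2;6;17;20m[48;2;5;15;18m🬂[38;2;6;17;20m[48;2;5;15;18m🬂[38;2;6;17;20m[48;2;5;15;18m🬂[38;2;6;17;20m[48;2;5;15;18m🬂[38;2;6;17;20m[48;2;5;15;18m🬂[38;2;6;17;20m[48;2;5;15;18m🬂[38;2;6;17;20m[48;2;5;15;18m🬂[38;2;6;17;20m[48;2;5;15;18m🬂[38;2;6;17;20m[48;2;5;15;18m🬂[38;2;6;17;20m[48;2;5;15;18m🬂[0m
[38;2;4;14;17m[48;2;3;12;16m🬂[38;2;4;14;17m[48;2;3;12;16m🬂[38;2;4;14;17m[48;2;3;12;16m🬂[38;2;4;14;17m[48;2;3;12;16m🬂[38;2;4;14;17m[48;2;3;12;16m🬂[38;2;4;14;17m[48;2;3;12;16m🬂[38;2;4;14;17m[48;2;3;12;16m🬂[38;2;4;14;17m[48;2;3;12;16m🬂[38;2;4;14;17m[48;2;3;12;16m🬂[38;2;4;14;17m[48;2;3;12;16m🬂[38;2;4;14;17m[48;2;3;12;16m🬂[38;2;4;14;17m[48;2;3;12;16m🬂[0m
</frame>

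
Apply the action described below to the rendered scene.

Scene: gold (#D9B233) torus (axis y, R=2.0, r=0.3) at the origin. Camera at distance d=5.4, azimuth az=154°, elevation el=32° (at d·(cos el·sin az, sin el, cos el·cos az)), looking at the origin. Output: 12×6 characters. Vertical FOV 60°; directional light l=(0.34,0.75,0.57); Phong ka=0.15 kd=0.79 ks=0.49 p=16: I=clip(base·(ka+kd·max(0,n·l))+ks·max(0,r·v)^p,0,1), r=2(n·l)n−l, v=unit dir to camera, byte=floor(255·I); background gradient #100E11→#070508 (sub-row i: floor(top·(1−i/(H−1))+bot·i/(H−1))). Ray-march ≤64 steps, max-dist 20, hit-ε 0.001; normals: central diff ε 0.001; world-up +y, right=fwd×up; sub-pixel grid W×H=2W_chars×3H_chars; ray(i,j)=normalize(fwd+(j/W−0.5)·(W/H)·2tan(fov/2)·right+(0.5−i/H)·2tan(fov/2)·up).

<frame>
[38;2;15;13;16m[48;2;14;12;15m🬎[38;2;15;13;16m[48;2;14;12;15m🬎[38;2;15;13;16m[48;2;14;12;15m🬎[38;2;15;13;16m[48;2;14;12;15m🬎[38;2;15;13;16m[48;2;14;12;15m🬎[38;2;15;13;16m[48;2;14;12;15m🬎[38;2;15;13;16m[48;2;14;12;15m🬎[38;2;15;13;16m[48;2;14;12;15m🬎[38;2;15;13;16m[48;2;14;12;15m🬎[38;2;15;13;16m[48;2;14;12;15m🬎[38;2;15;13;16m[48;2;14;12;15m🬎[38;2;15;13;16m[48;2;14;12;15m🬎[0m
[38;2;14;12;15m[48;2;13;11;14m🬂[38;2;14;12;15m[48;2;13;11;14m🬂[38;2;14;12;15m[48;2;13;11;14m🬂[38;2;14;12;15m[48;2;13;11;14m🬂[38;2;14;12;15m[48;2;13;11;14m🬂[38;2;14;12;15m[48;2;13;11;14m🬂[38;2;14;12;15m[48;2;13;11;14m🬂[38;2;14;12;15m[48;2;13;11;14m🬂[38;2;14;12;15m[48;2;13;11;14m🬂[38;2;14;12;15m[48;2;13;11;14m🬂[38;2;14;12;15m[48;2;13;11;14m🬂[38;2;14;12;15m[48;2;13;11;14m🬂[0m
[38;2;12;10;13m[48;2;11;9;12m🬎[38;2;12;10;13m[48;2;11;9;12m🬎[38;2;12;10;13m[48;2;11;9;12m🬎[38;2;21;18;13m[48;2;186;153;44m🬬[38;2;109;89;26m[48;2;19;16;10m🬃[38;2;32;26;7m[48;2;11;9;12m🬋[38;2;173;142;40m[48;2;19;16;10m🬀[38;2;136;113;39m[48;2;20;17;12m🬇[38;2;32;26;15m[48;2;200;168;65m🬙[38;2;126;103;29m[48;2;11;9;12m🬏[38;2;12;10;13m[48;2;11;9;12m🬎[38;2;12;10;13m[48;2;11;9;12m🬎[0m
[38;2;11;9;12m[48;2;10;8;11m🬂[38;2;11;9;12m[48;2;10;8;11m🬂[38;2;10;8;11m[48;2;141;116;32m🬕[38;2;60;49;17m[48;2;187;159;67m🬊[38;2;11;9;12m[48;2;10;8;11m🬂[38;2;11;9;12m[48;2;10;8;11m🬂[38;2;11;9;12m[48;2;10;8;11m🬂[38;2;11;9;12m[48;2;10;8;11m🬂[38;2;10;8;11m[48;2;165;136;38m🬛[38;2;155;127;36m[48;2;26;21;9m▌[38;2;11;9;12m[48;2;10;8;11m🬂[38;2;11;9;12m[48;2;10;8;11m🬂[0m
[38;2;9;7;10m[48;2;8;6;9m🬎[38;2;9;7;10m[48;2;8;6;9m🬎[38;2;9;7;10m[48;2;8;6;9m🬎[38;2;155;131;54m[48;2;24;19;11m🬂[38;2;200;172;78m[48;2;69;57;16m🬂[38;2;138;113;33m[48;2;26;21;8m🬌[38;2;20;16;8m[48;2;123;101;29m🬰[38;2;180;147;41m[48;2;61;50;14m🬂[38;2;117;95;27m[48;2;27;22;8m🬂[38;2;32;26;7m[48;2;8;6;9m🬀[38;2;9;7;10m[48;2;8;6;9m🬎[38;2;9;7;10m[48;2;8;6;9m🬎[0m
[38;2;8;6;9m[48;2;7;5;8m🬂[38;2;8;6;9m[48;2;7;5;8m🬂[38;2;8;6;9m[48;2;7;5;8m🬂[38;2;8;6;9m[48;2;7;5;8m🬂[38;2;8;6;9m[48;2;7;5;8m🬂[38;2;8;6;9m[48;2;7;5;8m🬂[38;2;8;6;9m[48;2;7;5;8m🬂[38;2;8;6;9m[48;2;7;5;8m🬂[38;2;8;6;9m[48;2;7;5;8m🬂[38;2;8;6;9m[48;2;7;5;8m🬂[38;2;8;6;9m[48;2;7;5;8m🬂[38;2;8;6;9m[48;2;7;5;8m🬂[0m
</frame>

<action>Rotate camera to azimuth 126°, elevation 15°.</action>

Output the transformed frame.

<frame>
[38;2;15;13;16m[48;2;14;12;15m🬎[38;2;15;13;16m[48;2;14;12;15m🬎[38;2;15;13;16m[48;2;14;12;15m🬎[38;2;15;13;16m[48;2;14;12;15m🬎[38;2;15;13;16m[48;2;14;12;15m🬎[38;2;15;13;16m[48;2;14;12;15m🬎[38;2;15;13;16m[48;2;14;12;15m🬎[38;2;15;13;16m[48;2;14;12;15m🬎[38;2;15;13;16m[48;2;14;12;15m🬎[38;2;15;13;16m[48;2;14;12;15m🬎[38;2;15;13;16m[48;2;14;12;15m🬎[38;2;15;13;16m[48;2;14;12;15m🬎[0m
[38;2;14;12;15m[48;2;13;11;14m🬂[38;2;14;12;15m[48;2;13;11;14m🬂[38;2;14;12;15m[48;2;13;11;14m🬂[38;2;14;12;15m[48;2;13;11;14m🬂[38;2;14;12;15m[48;2;13;11;14m🬂[38;2;14;12;15m[48;2;13;11;14m🬂[38;2;14;12;15m[48;2;13;11;14m🬂[38;2;14;12;15m[48;2;13;11;14m🬂[38;2;14;12;15m[48;2;13;11;14m🬂[38;2;14;12;15m[48;2;13;11;14m🬂[38;2;14;12;15m[48;2;13;11;14m🬂[38;2;14;12;15m[48;2;13;11;14m🬂[0m
[38;2;12;10;13m[48;2;11;9;12m🬎[38;2;12;10;13m[48;2;11;9;12m🬎[38;2;12;10;13m[48;2;11;9;12m🬎[38;2;11;9;12m[48;2;102;83;24m🬝[38;2;12;10;13m[48;2;32;26;7m🬎[38;2;12;10;13m[48;2;32;26;7m🬎[38;2;16;13;11m[48;2;62;51;14m🬝[38;2;12;10;13m[48;2;143;120;44m🬎[38;2;12;10;13m[48;2;200;166;54m🬎[38;2;12;10;13m[48;2;11;9;12m🬎[38;2;12;10;13m[48;2;11;9;12m🬎[38;2;12;10;13m[48;2;11;9;12m🬎[0m
[38;2;11;9;12m[48;2;10;8;11m🬂[38;2;11;9;12m[48;2;10;8;11m🬂[38;2;175;143;40m[48;2;10;8;11m🬉[38;2;79;65;18m[48;2;189;159;64m🬯[38;2;21;17;9m[48;2;142;117;35m🬂[38;2;11;9;12m[48;2;135;110;31m🬂[38;2;11;9;12m[48;2;128;105;29m🬂[38;2;39;32;14m[48;2;154;126;36m🬰[38;2;33;27;7m[48;2;130;107;30m🬮[38;2;167;137;39m[48;2;38;31;10m🬀[38;2;11;9;12m[48;2;10;8;11m🬂[38;2;11;9;12m[48;2;10;8;11m🬂[0m
[38;2;9;7;10m[48;2;8;6;9m🬎[38;2;9;7;10m[48;2;8;6;9m🬎[38;2;9;7;10m[48;2;8;6;9m🬎[38;2;9;7;10m[48;2;8;6;9m🬎[38;2;32;26;7m[48;2;8;6;9m🬂[38;2;32;26;7m[48;2;8;6;9m🬂[38;2;32;26;7m[48;2;8;6;9m🬂[38;2;32;26;7m[48;2;8;6;9m🬂[38;2;32;26;7m[48;2;8;6;9m🬀[38;2;9;7;10m[48;2;8;6;9m🬎[38;2;9;7;10m[48;2;8;6;9m🬎[38;2;9;7;10m[48;2;8;6;9m🬎[0m
[38;2;8;6;9m[48;2;7;5;8m🬂[38;2;8;6;9m[48;2;7;5;8m🬂[38;2;8;6;9m[48;2;7;5;8m🬂[38;2;8;6;9m[48;2;7;5;8m🬂[38;2;8;6;9m[48;2;7;5;8m🬂[38;2;8;6;9m[48;2;7;5;8m🬂[38;2;8;6;9m[48;2;7;5;8m🬂[38;2;8;6;9m[48;2;7;5;8m🬂[38;2;8;6;9m[48;2;7;5;8m🬂[38;2;8;6;9m[48;2;7;5;8m🬂[38;2;8;6;9m[48;2;7;5;8m🬂[38;2;8;6;9m[48;2;7;5;8m🬂[0m
</frame>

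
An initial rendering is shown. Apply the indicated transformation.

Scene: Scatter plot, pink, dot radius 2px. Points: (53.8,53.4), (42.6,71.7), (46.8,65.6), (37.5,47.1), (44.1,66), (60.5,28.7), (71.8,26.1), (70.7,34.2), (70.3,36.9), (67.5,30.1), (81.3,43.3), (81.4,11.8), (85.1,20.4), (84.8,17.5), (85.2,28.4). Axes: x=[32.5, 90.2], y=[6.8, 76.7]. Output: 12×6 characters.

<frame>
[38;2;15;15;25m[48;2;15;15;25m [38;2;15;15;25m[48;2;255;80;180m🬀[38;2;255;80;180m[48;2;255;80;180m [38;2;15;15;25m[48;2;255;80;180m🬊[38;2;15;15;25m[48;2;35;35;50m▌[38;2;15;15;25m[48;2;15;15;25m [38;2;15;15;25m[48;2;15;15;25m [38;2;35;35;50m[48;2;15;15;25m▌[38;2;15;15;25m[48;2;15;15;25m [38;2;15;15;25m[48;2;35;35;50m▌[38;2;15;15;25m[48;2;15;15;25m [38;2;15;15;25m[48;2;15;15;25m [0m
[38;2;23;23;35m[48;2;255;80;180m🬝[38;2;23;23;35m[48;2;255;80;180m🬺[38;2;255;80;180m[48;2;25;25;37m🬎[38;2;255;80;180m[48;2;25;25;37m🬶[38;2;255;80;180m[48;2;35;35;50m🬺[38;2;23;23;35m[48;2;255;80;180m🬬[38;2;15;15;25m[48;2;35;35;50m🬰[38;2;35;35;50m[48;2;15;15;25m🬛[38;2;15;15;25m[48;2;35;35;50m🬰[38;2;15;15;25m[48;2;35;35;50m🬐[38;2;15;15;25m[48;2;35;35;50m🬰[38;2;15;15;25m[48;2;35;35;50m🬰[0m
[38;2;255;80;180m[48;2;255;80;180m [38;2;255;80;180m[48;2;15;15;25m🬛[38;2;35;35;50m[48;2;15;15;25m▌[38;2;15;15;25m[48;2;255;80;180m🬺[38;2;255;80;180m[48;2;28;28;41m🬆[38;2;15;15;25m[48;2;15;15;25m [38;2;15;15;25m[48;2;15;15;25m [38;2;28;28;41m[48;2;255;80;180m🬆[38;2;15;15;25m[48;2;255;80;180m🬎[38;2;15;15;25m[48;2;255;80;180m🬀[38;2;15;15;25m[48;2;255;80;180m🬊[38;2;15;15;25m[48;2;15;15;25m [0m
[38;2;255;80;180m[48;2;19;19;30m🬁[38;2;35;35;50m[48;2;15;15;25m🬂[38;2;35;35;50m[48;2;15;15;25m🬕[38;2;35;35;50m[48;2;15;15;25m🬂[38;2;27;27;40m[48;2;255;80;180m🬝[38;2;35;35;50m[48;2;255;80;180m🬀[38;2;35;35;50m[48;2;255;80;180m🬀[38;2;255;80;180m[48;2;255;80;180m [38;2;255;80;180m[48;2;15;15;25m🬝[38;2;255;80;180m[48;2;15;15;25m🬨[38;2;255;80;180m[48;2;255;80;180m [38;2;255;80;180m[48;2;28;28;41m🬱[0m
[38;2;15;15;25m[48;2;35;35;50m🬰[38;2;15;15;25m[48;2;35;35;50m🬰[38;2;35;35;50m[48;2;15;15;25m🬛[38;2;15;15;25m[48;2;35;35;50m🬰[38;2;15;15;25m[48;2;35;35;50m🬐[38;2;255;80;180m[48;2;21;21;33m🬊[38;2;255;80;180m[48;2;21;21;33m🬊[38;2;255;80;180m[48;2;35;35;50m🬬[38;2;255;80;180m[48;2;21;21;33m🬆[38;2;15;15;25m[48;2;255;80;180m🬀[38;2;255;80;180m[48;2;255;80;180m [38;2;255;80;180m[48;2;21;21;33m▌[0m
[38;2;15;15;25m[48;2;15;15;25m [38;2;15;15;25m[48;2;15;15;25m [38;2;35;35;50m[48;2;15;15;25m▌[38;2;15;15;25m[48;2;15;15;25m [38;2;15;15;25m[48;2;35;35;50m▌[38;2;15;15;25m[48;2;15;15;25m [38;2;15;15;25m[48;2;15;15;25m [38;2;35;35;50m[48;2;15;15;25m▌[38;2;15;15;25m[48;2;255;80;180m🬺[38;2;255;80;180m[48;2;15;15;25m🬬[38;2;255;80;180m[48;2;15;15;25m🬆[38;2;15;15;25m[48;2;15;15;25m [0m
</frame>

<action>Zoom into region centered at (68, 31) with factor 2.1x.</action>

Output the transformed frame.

<frame>
[38;2;15;15;25m[48;2;15;15;25m [38;2;15;15;25m[48;2;15;15;25m [38;2;35;35;50m[48;2;15;15;25m▌[38;2;15;15;25m[48;2;15;15;25m [38;2;15;15;25m[48;2;35;35;50m▌[38;2;15;15;25m[48;2;15;15;25m [38;2;15;15;25m[48;2;15;15;25m [38;2;35;35;50m[48;2;15;15;25m▌[38;2;15;15;25m[48;2;15;15;25m [38;2;15;15;25m[48;2;35;35;50m▌[38;2;15;15;25m[48;2;255;80;180m🬆[38;2;255;80;180m[48;2;15;15;25m🬺[0m
[38;2;15;15;25m[48;2;35;35;50m🬰[38;2;15;15;25m[48;2;35;35;50m🬰[38;2;35;35;50m[48;2;15;15;25m🬛[38;2;15;15;25m[48;2;35;35;50m🬰[38;2;15;15;25m[48;2;35;35;50m🬐[38;2;23;23;35m[48;2;255;80;180m🬝[38;2;15;15;25m[48;2;255;80;180m🬀[38;2;28;28;41m[48;2;255;80;180m🬊[38;2;15;15;25m[48;2;35;35;50m🬰[38;2;15;15;25m[48;2;35;35;50m🬐[38;2;23;23;35m[48;2;255;80;180m🬺[38;2;255;80;180m[48;2;21;21;33m🬆[0m
[38;2;15;15;25m[48;2;15;15;25m [38;2;15;15;25m[48;2;15;15;25m [38;2;28;28;41m[48;2;255;80;180m🬆[38;2;15;15;25m[48;2;255;80;180m🬬[38;2;23;23;35m[48;2;255;80;180m🬝[38;2;15;15;25m[48;2;255;80;180m🬀[38;2;255;80;180m[48;2;255;80;180m [38;2;255;80;180m[48;2;21;21;33m🬆[38;2;15;15;25m[48;2;15;15;25m [38;2;15;15;25m[48;2;35;35;50m▌[38;2;15;15;25m[48;2;15;15;25m [38;2;15;15;25m[48;2;15;15;25m [0m
[38;2;35;35;50m[48;2;15;15;25m🬂[38;2;255;80;180m[48;2;19;19;30m🬁[38;2;255;80;180m[48;2;35;35;50m🬬[38;2;255;80;180m[48;2;15;15;25m🬆[38;2;35;35;50m[48;2;15;15;25m🬨[38;2;255;80;180m[48;2;15;15;25m🬊[38;2;255;80;180m[48;2;25;25;37m🬶[38;2;255;80;180m[48;2;35;35;50m🬺[38;2;23;23;35m[48;2;255;80;180m🬬[38;2;35;35;50m[48;2;15;15;25m🬨[38;2;35;35;50m[48;2;15;15;25m🬂[38;2;35;35;50m[48;2;15;15;25m🬂[0m
[38;2;15;15;25m[48;2;35;35;50m🬰[38;2;15;15;25m[48;2;35;35;50m🬰[38;2;35;35;50m[48;2;15;15;25m🬛[38;2;15;15;25m[48;2;35;35;50m🬰[38;2;15;15;25m[48;2;35;35;50m🬐[38;2;15;15;25m[48;2;35;35;50m🬰[38;2;23;23;35m[48;2;255;80;180m🬺[38;2;255;80;180m[48;2;28;28;41m🬆[38;2;15;15;25m[48;2;35;35;50m🬰[38;2;15;15;25m[48;2;35;35;50m🬐[38;2;15;15;25m[48;2;35;35;50m🬰[38;2;15;15;25m[48;2;35;35;50m🬰[0m
[38;2;15;15;25m[48;2;15;15;25m [38;2;15;15;25m[48;2;15;15;25m [38;2;35;35;50m[48;2;15;15;25m▌[38;2;15;15;25m[48;2;15;15;25m [38;2;15;15;25m[48;2;35;35;50m▌[38;2;15;15;25m[48;2;15;15;25m [38;2;15;15;25m[48;2;15;15;25m [38;2;35;35;50m[48;2;15;15;25m▌[38;2;15;15;25m[48;2;15;15;25m [38;2;15;15;25m[48;2;35;35;50m▌[38;2;15;15;25m[48;2;15;15;25m [38;2;15;15;25m[48;2;15;15;25m [0m
</frame>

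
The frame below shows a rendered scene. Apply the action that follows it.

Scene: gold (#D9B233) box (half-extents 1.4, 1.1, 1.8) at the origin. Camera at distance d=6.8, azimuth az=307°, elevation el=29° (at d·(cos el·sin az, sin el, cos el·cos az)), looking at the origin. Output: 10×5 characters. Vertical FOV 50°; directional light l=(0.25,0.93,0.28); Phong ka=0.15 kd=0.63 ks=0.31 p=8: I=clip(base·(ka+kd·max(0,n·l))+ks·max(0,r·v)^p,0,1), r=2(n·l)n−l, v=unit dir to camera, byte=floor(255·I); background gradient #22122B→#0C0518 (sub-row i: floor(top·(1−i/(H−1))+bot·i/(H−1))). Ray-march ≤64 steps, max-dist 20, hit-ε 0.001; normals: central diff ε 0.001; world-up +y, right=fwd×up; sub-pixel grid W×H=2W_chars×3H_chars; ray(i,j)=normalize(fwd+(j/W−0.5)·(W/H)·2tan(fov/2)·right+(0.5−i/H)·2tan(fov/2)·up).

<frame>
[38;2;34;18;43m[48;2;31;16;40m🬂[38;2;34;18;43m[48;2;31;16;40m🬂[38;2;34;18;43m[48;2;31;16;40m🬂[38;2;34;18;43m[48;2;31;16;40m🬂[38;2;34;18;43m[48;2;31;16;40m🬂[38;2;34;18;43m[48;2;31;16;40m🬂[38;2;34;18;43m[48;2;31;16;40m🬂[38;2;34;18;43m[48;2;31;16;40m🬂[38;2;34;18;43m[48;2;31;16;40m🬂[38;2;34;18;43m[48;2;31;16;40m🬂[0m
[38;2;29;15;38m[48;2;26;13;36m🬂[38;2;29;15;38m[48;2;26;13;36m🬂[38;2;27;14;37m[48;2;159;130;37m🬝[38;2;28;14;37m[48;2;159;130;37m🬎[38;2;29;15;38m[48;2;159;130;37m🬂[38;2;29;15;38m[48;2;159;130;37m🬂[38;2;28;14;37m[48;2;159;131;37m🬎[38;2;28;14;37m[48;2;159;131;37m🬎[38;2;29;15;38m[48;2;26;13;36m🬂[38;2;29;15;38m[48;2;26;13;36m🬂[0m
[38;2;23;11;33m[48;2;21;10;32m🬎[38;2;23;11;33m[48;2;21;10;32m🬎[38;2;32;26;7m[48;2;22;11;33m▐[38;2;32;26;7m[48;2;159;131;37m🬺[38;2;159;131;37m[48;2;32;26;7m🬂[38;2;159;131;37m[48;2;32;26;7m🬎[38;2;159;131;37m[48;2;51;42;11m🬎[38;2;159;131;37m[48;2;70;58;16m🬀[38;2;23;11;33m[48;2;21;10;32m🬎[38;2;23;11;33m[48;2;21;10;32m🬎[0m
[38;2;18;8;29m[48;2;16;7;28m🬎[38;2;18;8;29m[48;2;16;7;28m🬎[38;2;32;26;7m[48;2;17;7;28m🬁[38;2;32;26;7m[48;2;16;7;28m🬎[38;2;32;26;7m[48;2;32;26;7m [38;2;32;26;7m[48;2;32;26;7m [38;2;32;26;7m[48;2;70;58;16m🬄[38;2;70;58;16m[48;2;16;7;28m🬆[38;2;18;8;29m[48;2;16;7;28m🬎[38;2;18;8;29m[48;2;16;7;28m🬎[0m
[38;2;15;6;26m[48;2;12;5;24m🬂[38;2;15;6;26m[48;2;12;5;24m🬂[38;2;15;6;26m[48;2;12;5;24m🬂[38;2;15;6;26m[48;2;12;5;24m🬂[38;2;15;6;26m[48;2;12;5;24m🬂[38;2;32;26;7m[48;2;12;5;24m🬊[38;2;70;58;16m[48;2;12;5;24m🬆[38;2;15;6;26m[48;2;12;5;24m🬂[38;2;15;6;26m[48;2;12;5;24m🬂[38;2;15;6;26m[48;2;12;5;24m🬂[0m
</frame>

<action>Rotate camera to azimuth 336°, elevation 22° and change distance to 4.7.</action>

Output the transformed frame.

<frame>
[38;2;34;18;43m[48;2;31;16;40m🬂[38;2;34;18;43m[48;2;31;16;40m🬂[38;2;34;18;43m[48;2;31;16;40m🬂[38;2;34;18;43m[48;2;31;16;40m🬂[38;2;34;18;43m[48;2;31;16;40m🬂[38;2;34;18;43m[48;2;31;16;40m🬂[38;2;34;18;43m[48;2;31;16;40m🬂[38;2;34;18;43m[48;2;31;16;40m🬂[38;2;34;18;43m[48;2;31;16;40m🬂[38;2;34;18;43m[48;2;31;16;40m🬂[0m
[38;2;29;15;38m[48;2;26;13;36m🬂[38;2;29;15;38m[48;2;26;13;36m🬂[38;2;159;130;37m[48;2;28;16;31m🬇[38;2;29;15;38m[48;2;159;130;37m🬂[38;2;159;130;37m[48;2;159;130;37m [38;2;159;130;37m[48;2;159;130;37m [38;2;159;130;37m[48;2;29;15;38m🬺[38;2;29;15;38m[48;2;159;130;37m🬂[38;2;49;36;27m[48;2;159;130;37m🬰[38;2;28;14;37m[48;2;70;58;16m🬎[0m
[38;2;23;11;33m[48;2;21;10;32m🬎[38;2;23;11;33m[48;2;21;10;32m🬎[38;2;32;26;7m[48;2;22;11;33m▐[38;2;159;130;37m[48;2;51;42;11m🬂[38;2;70;58;16m[48;2;70;58;16m [38;2;70;58;16m[48;2;70;58;16m [38;2;70;58;16m[48;2;70;58;16m [38;2;70;58;16m[48;2;70;58;16m [38;2;70;58;16m[48;2;70;58;16m [38;2;70;58;16m[48;2;70;58;16m [0m
[38;2;18;8;29m[48;2;16;7;28m🬎[38;2;18;8;29m[48;2;16;7;28m🬎[38;2;18;8;29m[48;2;16;7;28m🬎[38;2;32;26;7m[48;2;70;58;16m▌[38;2;70;58;16m[48;2;70;58;16m [38;2;70;58;16m[48;2;70;58;16m [38;2;70;58;16m[48;2;70;58;16m [38;2;70;58;16m[48;2;70;58;16m [38;2;70;58;16m[48;2;70;58;16m [38;2;70;58;16m[48;2;17;8;29m▌[0m
[38;2;15;6;26m[48;2;12;5;24m🬂[38;2;15;6;26m[48;2;12;5;24m🬂[38;2;15;6;26m[48;2;12;5;24m🬂[38;2;70;58;16m[48;2;25;19;12m▐[38;2;70;58;16m[48;2;70;58;16m [38;2;70;58;16m[48;2;70;58;16m [38;2;70;58;16m[48;2;70;58;16m [38;2;70;58;16m[48;2;70;58;16m [38;2;70;58;16m[48;2;12;5;24m🬎[38;2;70;58;16m[48;2;13;5;24m🬀[0m
</frame>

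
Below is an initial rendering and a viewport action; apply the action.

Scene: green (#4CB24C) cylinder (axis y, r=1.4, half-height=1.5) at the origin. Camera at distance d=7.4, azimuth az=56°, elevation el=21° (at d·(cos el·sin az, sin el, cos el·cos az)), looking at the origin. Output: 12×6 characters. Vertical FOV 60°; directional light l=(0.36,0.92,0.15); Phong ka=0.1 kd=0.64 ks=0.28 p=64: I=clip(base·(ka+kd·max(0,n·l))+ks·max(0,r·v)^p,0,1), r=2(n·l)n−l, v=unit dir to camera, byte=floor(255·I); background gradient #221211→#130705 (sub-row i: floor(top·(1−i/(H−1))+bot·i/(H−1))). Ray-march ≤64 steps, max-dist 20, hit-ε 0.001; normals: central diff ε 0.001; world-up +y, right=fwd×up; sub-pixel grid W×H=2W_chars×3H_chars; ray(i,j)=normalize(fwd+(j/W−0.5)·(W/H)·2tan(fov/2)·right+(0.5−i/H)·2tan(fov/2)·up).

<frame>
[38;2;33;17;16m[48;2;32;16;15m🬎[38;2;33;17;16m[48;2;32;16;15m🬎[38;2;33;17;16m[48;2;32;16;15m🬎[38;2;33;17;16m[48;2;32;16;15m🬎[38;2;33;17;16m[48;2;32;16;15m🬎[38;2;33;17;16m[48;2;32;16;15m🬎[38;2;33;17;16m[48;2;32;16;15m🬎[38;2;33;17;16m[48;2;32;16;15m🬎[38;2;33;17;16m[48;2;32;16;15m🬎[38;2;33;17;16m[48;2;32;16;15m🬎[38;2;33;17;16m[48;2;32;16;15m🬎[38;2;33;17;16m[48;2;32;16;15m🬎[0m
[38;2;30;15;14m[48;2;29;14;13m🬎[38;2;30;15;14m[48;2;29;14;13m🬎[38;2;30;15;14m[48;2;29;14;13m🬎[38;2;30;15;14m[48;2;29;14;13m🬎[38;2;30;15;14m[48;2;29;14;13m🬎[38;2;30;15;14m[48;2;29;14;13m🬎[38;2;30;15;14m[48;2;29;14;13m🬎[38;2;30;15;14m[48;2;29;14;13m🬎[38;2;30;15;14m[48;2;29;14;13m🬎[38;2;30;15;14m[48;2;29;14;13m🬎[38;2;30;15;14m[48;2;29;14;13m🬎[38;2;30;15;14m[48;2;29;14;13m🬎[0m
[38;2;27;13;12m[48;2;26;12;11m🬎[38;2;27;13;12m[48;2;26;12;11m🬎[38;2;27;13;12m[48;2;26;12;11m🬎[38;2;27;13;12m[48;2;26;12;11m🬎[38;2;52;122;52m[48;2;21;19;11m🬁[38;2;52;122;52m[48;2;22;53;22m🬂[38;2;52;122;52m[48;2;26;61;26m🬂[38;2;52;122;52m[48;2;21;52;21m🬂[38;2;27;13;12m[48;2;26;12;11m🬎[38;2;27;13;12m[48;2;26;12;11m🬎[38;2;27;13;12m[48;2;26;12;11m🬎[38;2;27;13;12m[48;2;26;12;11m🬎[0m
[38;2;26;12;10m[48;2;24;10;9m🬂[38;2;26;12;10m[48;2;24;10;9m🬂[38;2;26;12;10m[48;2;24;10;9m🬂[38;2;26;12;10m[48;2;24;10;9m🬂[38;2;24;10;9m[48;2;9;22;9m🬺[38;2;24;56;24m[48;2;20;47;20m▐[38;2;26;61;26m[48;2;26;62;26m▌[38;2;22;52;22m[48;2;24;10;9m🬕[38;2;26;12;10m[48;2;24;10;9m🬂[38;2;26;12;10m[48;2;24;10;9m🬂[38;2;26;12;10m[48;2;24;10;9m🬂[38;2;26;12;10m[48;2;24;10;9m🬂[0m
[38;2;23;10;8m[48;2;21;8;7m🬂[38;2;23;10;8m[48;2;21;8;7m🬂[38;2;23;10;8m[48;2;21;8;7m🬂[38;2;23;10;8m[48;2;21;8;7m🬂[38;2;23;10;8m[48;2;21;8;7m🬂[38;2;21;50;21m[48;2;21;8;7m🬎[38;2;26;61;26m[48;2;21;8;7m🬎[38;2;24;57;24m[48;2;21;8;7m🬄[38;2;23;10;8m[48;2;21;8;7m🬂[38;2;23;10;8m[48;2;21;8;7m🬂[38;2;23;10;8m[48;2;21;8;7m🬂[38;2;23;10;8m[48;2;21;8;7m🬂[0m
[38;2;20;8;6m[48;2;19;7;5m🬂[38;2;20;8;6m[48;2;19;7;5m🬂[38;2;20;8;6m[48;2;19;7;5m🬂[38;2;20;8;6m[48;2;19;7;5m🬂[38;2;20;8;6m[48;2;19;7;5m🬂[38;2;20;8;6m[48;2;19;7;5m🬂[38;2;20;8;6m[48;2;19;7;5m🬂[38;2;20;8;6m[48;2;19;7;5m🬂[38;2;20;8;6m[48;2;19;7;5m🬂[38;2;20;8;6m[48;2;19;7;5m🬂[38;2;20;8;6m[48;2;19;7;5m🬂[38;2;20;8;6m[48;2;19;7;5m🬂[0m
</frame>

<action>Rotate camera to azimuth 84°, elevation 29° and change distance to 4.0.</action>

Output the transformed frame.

<frame>
[38;2;33;17;16m[48;2;32;16;15m🬎[38;2;33;17;16m[48;2;32;16;15m🬎[38;2;33;17;16m[48;2;32;16;15m🬎[38;2;33;17;16m[48;2;32;16;15m🬎[38;2;33;17;16m[48;2;32;16;15m🬎[38;2;33;17;16m[48;2;32;16;15m🬎[38;2;33;17;16m[48;2;32;16;15m🬎[38;2;33;17;16m[48;2;32;16;15m🬎[38;2;33;17;16m[48;2;32;16;15m🬎[38;2;33;17;16m[48;2;32;16;15m🬎[38;2;33;17;16m[48;2;32;16;15m🬎[38;2;33;17;16m[48;2;32;16;15m🬎[0m
[38;2;30;15;14m[48;2;29;14;13m🬎[38;2;30;15;14m[48;2;29;14;13m🬎[38;2;52;122;52m[48;2;27;21;14m🬁[38;2;52;122;52m[48;2;24;58;24m🬂[38;2;52;122;52m[48;2;26;61;26m🬎[38;2;52;122;52m[48;2;26;61;26m🬎[38;2;52;122;52m[48;2;25;59;25m🬎[38;2;52;122;52m[48;2;23;55;23m🬎[38;2;52;122;52m[48;2;20;48;20m🬆[38;2;52;122;52m[48;2;18;30;14m🬂[38;2;30;15;14m[48;2;29;14;13m🬎[38;2;30;15;14m[48;2;29;14;13m🬎[0m
[38;2;27;13;12m[48;2;26;12;11m🬎[38;2;27;13;12m[48;2;26;12;11m🬎[38;2;27;13;12m[48;2;26;12;11m🬎[38;2;24;58;24m[48;2;22;53;22m🬨[38;2;26;61;26m[48;2;26;62;26m▌[38;2;26;62;26m[48;2;26;61;26m▌[38;2;25;60;25m[48;2;25;58;25m▌[38;2;24;56;24m[48;2;22;53;22m▌[38;2;21;50;21m[48;2;18;45;18m▌[38;2;14;35;14m[48;2;27;13;11m▌[38;2;27;13;12m[48;2;26;12;11m🬎[38;2;27;13;12m[48;2;26;12;11m🬎[0m
[38;2;26;12;10m[48;2;24;10;9m🬂[38;2;26;12;10m[48;2;24;10;9m🬂[38;2;26;12;10m[48;2;24;10;9m🬂[38;2;24;57;24m[48;2;25;11;9m▐[38;2;26;61;26m[48;2;25;60;25m🬬[38;2;26;62;26m[48;2;26;61;26m▌[38;2;25;60;25m[48;2;25;58;25m▌[38;2;23;56;23m[48;2;22;52;22m▌[38;2;20;48;20m[48;2;17;40;17m▌[38;2;26;12;10m[48;2;24;10;9m🬂[38;2;26;12;10m[48;2;24;10;9m🬂[38;2;26;12;10m[48;2;24;10;9m🬂[0m
[38;2;23;10;8m[48;2;21;8;7m🬂[38;2;23;10;8m[48;2;21;8;7m🬂[38;2;23;10;8m[48;2;21;8;7m🬂[38;2;22;53;22m[48;2;21;8;7m🬉[38;2;26;61;26m[48;2;25;59;25m▐[38;2;26;62;26m[48;2;26;61;26m▌[38;2;25;60;25m[48;2;24;58;24m▌[38;2;23;55;23m[48;2;21;51;21m▌[38;2;16;40;16m[48;2;21;8;7m🬝[38;2;23;10;8m[48;2;21;8;7m🬂[38;2;23;10;8m[48;2;21;8;7m🬂[38;2;23;10;8m[48;2;21;8;7m🬂[0m
[38;2;20;8;6m[48;2;19;7;5m🬂[38;2;20;8;6m[48;2;19;7;5m🬂[38;2;20;8;6m[48;2;19;7;5m🬂[38;2;20;8;6m[48;2;19;7;5m🬂[38;2;25;59;25m[48;2;19;7;5m🬬[38;2;26;62;26m[48;2;26;61;26m▌[38;2;25;60;25m[48;2;24;57;24m▌[38;2;23;54;23m[48;2;20;49;20m▌[38;2;16;40;16m[48;2;19;7;5m🬄[38;2;20;8;6m[48;2;19;7;5m🬂[38;2;20;8;6m[48;2;19;7;5m🬂[38;2;20;8;6m[48;2;19;7;5m🬂[0m
</frame>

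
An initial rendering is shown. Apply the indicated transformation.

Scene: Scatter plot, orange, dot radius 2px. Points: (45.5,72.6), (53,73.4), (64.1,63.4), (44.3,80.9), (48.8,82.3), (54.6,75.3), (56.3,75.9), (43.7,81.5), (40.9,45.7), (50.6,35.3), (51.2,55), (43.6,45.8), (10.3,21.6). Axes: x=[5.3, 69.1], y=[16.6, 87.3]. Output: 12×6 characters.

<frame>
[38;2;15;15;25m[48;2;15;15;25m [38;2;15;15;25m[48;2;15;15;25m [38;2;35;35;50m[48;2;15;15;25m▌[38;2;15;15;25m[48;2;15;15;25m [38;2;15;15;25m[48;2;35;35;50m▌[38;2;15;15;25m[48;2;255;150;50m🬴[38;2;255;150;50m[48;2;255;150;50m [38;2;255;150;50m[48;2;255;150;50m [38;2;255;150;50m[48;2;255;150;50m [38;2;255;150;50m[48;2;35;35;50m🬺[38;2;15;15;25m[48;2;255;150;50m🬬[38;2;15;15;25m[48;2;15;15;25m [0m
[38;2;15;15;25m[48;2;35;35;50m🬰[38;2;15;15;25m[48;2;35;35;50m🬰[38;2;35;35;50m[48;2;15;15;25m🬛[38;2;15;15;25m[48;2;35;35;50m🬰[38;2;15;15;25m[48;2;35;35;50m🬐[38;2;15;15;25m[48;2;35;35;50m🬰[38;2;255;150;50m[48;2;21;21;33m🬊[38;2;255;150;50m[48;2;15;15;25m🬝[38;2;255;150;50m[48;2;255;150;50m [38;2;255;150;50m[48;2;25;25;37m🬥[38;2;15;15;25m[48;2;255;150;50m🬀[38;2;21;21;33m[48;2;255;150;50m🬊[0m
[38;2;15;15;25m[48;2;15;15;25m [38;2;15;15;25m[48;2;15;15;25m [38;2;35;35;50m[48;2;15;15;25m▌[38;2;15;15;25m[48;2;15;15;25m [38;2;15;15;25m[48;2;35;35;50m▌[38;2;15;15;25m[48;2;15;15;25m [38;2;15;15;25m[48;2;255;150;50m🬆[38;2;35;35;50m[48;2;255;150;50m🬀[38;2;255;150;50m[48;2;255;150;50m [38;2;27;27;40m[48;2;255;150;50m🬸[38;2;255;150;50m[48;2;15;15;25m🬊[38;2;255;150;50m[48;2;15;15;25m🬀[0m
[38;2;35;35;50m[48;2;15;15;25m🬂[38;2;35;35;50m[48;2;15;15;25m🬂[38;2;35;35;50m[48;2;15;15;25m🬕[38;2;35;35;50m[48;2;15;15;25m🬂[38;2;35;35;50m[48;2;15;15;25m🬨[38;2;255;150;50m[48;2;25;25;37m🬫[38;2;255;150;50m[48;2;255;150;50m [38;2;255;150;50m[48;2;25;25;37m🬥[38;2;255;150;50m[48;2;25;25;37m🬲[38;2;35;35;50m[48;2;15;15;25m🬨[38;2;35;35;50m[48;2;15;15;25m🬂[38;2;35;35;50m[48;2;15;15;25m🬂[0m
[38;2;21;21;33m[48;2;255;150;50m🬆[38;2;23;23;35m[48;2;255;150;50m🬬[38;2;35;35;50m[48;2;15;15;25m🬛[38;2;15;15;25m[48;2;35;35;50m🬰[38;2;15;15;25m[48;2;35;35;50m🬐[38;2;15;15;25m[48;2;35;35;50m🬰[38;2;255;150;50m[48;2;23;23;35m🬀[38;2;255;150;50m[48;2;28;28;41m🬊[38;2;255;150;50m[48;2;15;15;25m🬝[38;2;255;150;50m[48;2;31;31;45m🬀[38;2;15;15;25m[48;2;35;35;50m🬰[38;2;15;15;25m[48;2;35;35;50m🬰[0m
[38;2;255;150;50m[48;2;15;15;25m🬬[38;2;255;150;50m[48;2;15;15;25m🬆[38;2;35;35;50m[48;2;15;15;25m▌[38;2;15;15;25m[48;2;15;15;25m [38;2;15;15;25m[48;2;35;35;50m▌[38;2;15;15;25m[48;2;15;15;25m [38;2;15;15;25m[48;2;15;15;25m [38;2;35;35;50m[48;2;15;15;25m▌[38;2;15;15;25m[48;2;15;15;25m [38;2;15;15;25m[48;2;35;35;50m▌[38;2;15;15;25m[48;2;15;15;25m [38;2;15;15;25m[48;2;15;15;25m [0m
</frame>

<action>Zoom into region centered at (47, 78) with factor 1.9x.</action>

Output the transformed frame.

<frame>
[38;2;15;15;25m[48;2;15;15;25m [38;2;15;15;25m[48;2;15;15;25m [38;2;35;35;50m[48;2;15;15;25m▌[38;2;15;15;25m[48;2;15;15;25m [38;2;15;15;25m[48;2;35;35;50m▌[38;2;15;15;25m[48;2;15;15;25m [38;2;15;15;25m[48;2;15;15;25m [38;2;35;35;50m[48;2;15;15;25m▌[38;2;15;15;25m[48;2;15;15;25m [38;2;15;15;25m[48;2;35;35;50m▌[38;2;15;15;25m[48;2;15;15;25m [38;2;15;15;25m[48;2;15;15;25m [0m
[38;2;15;15;25m[48;2;35;35;50m🬰[38;2;15;15;25m[48;2;35;35;50m🬰[38;2;35;35;50m[48;2;15;15;25m🬛[38;2;15;15;25m[48;2;35;35;50m🬰[38;2;28;28;41m[48;2;255;150;50m🬆[38;2;25;25;37m[48;2;255;150;50m🬎[38;2;21;21;33m[48;2;255;150;50m🬊[38;2;35;35;50m[48;2;15;15;25m🬛[38;2;15;15;25m[48;2;35;35;50m🬰[38;2;15;15;25m[48;2;35;35;50m🬐[38;2;15;15;25m[48;2;35;35;50m🬰[38;2;15;15;25m[48;2;35;35;50m🬰[0m
[38;2;15;15;25m[48;2;15;15;25m [38;2;15;15;25m[48;2;15;15;25m [38;2;35;35;50m[48;2;15;15;25m▌[38;2;15;15;25m[48;2;255;150;50m🬲[38;2;255;150;50m[48;2;255;150;50m [38;2;255;150;50m[48;2;15;15;25m🬝[38;2;255;150;50m[48;2;15;15;25m🬝[38;2;255;150;50m[48;2;25;25;37m🬟[38;2;15;15;25m[48;2;255;150;50m🬂[38;2;27;27;40m[48;2;255;150;50m🬬[38;2;15;15;25m[48;2;15;15;25m [38;2;15;15;25m[48;2;15;15;25m [0m
[38;2;35;35;50m[48;2;15;15;25m🬂[38;2;35;35;50m[48;2;15;15;25m🬂[38;2;35;35;50m[48;2;15;15;25m🬕[38;2;35;35;50m[48;2;15;15;25m🬂[38;2;255;150;50m[48;2;25;25;37m🬫[38;2;255;150;50m[48;2;255;150;50m [38;2;255;150;50m[48;2;25;25;37m🬋[38;2;255;150;50m[48;2;255;150;50m [38;2;255;150;50m[48;2;255;150;50m [38;2;255;150;50m[48;2;28;28;41m🬆[38;2;35;35;50m[48;2;15;15;25m🬂[38;2;35;35;50m[48;2;15;15;25m🬂[0m
[38;2;15;15;25m[48;2;35;35;50m🬰[38;2;15;15;25m[48;2;35;35;50m🬰[38;2;35;35;50m[48;2;15;15;25m🬛[38;2;15;15;25m[48;2;35;35;50m🬰[38;2;15;15;25m[48;2;35;35;50m🬐[38;2;255;150;50m[48;2;23;23;35m🬀[38;2;15;15;25m[48;2;35;35;50m🬰[38;2;255;150;50m[48;2;31;31;45m🬁[38;2;15;15;25m[48;2;35;35;50m🬰[38;2;15;15;25m[48;2;35;35;50m🬐[38;2;15;15;25m[48;2;35;35;50m🬰[38;2;21;21;33m[48;2;255;150;50m🬆[0m
[38;2;15;15;25m[48;2;15;15;25m [38;2;15;15;25m[48;2;15;15;25m [38;2;35;35;50m[48;2;15;15;25m▌[38;2;15;15;25m[48;2;15;15;25m [38;2;15;15;25m[48;2;35;35;50m▌[38;2;15;15;25m[48;2;15;15;25m [38;2;15;15;25m[48;2;15;15;25m [38;2;35;35;50m[48;2;15;15;25m▌[38;2;15;15;25m[48;2;15;15;25m [38;2;15;15;25m[48;2;35;35;50m▌[38;2;15;15;25m[48;2;255;150;50m🬺[38;2;255;150;50m[48;2;15;15;25m🬬[0m
</frame>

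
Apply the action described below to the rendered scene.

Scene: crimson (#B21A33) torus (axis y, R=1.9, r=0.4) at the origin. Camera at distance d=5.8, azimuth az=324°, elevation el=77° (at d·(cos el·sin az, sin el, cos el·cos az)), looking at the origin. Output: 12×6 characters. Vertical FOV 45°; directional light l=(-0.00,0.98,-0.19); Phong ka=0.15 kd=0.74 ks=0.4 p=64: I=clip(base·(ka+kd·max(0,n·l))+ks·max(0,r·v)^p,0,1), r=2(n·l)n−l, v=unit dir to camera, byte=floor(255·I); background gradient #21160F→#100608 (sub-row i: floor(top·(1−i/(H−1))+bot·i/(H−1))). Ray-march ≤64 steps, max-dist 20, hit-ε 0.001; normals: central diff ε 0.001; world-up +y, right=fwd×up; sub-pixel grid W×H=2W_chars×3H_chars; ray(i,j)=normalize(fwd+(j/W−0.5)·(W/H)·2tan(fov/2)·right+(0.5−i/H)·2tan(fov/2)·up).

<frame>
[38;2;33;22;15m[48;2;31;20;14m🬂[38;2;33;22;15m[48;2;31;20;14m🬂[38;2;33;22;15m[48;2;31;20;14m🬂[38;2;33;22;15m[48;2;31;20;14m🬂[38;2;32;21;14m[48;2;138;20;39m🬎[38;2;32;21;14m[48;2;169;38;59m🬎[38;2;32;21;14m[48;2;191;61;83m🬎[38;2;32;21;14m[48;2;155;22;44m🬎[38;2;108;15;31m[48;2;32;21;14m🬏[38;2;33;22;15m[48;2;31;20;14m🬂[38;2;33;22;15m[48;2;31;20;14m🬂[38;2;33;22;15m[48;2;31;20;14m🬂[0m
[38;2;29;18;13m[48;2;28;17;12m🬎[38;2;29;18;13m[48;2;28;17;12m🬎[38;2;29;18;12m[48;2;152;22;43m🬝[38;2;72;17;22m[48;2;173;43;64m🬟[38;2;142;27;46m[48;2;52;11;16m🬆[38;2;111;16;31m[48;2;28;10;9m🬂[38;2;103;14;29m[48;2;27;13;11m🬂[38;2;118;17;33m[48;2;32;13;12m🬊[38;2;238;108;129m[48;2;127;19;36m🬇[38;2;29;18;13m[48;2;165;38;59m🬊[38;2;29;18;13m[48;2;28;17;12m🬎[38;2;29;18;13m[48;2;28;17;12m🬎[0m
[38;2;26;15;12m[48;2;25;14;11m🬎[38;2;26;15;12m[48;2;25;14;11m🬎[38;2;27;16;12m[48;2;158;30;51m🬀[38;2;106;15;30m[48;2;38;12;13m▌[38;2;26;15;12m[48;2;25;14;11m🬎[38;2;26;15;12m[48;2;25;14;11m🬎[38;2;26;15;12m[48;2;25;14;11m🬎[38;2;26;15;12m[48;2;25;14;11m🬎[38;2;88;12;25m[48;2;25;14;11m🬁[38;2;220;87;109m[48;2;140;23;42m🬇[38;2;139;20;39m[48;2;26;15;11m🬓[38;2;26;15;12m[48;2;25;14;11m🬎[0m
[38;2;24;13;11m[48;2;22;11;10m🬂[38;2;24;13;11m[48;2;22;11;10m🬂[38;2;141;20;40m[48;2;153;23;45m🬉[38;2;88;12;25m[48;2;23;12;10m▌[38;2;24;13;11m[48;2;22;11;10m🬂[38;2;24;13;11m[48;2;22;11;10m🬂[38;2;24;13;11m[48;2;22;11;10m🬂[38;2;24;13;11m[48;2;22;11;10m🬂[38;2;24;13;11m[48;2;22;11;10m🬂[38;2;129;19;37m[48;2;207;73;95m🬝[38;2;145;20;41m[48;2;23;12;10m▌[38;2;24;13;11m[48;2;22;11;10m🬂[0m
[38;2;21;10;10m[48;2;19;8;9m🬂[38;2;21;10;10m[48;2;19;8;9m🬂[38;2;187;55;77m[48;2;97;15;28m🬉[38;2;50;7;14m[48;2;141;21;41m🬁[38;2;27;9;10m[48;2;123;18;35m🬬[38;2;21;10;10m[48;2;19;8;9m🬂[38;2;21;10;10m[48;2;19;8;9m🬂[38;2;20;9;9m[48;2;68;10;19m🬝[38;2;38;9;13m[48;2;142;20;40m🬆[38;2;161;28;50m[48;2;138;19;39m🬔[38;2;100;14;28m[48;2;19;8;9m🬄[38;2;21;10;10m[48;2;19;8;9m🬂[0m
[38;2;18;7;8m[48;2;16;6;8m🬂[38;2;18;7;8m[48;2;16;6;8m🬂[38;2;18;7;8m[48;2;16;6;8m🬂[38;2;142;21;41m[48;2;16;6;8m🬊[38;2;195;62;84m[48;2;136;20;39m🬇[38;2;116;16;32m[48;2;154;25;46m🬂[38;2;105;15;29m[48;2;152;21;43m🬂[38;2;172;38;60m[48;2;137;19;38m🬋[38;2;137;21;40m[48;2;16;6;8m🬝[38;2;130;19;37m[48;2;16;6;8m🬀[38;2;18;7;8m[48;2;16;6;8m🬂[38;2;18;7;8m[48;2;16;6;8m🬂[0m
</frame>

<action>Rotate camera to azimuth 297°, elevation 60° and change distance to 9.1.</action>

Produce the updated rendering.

<frame>
[38;2;33;22;15m[48;2;31;20;14m🬂[38;2;33;22;15m[48;2;31;20;14m🬂[38;2;33;22;15m[48;2;31;20;14m🬂[38;2;33;22;15m[48;2;31;20;14m🬂[38;2;33;22;15m[48;2;31;20;14m🬂[38;2;33;22;15m[48;2;31;20;14m🬂[38;2;33;22;15m[48;2;31;20;14m🬂[38;2;33;22;15m[48;2;31;20;14m🬂[38;2;33;22;15m[48;2;31;20;14m🬂[38;2;33;22;15m[48;2;31;20;14m🬂[38;2;33;22;15m[48;2;31;20;14m🬂[38;2;33;22;15m[48;2;31;20;14m🬂[0m
[38;2;29;18;13m[48;2;28;17;12m🬎[38;2;29;18;13m[48;2;28;17;12m🬎[38;2;29;18;13m[48;2;28;17;12m🬎[38;2;29;18;13m[48;2;28;17;12m🬎[38;2;29;18;13m[48;2;28;17;12m🬎[38;2;29;18;13m[48;2;153;22;43m🬎[38;2;29;18;13m[48;2;155;24;45m🬎[38;2;146;21;41m[48;2;29;18;12m🬏[38;2;29;18;13m[48;2;28;17;12m🬎[38;2;29;18;13m[48;2;28;17;12m🬎[38;2;29;18;13m[48;2;28;17;12m🬎[38;2;29;18;13m[48;2;28;17;12m🬎[0m
[38;2;26;15;12m[48;2;25;14;11m🬎[38;2;26;15;12m[48;2;25;14;11m🬎[38;2;26;15;12m[48;2;25;14;11m🬎[38;2;26;15;11m[48;2;153;22;44m🬝[38;2;139;20;39m[48;2;41;13;14m🬔[38;2;102;14;29m[48;2;32;13;12m🬀[38;2;70;10;20m[48;2;29;12;11m🬁[38;2;128;20;38m[48;2;25;14;11m🬊[38;2;145;21;41m[48;2;26;15;12m🬱[38;2;26;15;12m[48;2;25;14;11m🬎[38;2;26;15;12m[48;2;25;14;11m🬎[38;2;26;15;12m[48;2;25;14;11m🬎[0m
[38;2;24;13;11m[48;2;22;11;10m🬂[38;2;24;13;11m[48;2;22;11;10m🬂[38;2;24;13;11m[48;2;22;11;10m🬂[38;2;145;20;41m[48;2;23;12;10m▐[38;2;39;11;13m[48;2;129;18;36m▐[38;2;24;13;11m[48;2;22;11;10m🬂[38;2;24;13;11m[48;2;22;11;10m🬂[38;2;23;12;10m[48;2;101;14;28m🬝[38;2;144;20;41m[48;2;99;14;28m🬝[38;2;24;13;11m[48;2;22;11;10m🬂[38;2;24;13;11m[48;2;22;11;10m🬂[38;2;24;13;11m[48;2;22;11;10m🬂[0m
[38;2;21;10;10m[48;2;19;8;9m🬂[38;2;21;10;10m[48;2;19;8;9m🬂[38;2;21;10;10m[48;2;19;8;9m🬂[38;2;21;10;10m[48;2;19;8;9m🬂[38;2;141;20;40m[48;2;19;8;9m🬊[38;2;56;10;17m[48;2;156;33;53m🬯[38;2;42;10;14m[48;2;139;22;42m🬡[38;2;138;20;39m[48;2;31;7;10m🬎[38;2;126;18;36m[48;2;19;8;9m🬀[38;2;21;10;10m[48;2;19;8;9m🬂[38;2;21;10;10m[48;2;19;8;9m🬂[38;2;21;10;10m[48;2;19;8;9m🬂[0m
[38;2;18;7;8m[48;2;16;6;8m🬂[38;2;18;7;8m[48;2;16;6;8m🬂[38;2;18;7;8m[48;2;16;6;8m🬂[38;2;18;7;8m[48;2;16;6;8m🬂[38;2;18;7;8m[48;2;16;6;8m🬂[38;2;18;7;8m[48;2;16;6;8m🬂[38;2;18;7;8m[48;2;16;6;8m🬂[38;2;18;7;8m[48;2;16;6;8m🬂[38;2;18;7;8m[48;2;16;6;8m🬂[38;2;18;7;8m[48;2;16;6;8m🬂[38;2;18;7;8m[48;2;16;6;8m🬂[38;2;18;7;8m[48;2;16;6;8m🬂[0m
</frame>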